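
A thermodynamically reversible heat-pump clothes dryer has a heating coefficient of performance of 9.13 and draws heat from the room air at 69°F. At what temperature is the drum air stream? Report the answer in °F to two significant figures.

COP_HP = T_H/(T_H − T_C) rearranges to T_H = COP·T_C/(COP − 1).
With T_C = 293.71 K, T_H = 9.13 × 293.71/8.130 = 329.83 K.
Converting, 329.83 K = 134.03°F.

130 °F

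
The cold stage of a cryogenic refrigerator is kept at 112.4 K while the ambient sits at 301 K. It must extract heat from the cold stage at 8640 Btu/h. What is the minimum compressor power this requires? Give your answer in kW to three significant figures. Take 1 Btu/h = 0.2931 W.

4.25 kW

The reservoir spacing is ΔT = 301 − 112.4 = 188.6 K.
COP_Carnot = T_C/ΔT = 112.40/188.6 = 0.5960.
Ẇ_min = Q̇/COP_Carnot = 8640/0.5960 = 14500 Btu/h = 4.249 kW.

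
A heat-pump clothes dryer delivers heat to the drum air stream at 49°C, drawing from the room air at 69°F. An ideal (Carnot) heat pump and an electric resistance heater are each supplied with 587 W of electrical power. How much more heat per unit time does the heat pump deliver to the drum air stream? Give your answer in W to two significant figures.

6100 W

In absolute terms T_C = 293.71 K and T_H = 322.15 K, so ΔT = 28.44 K.
COP_Carnot = T_H/ΔT = 322.15/28.44 = 11.33.
The heat pump delivers Q̇_H = COP × Ẇ = 6648 W; the resistance heater delivers Ẇ = 587.0 W.
Extra = (COP − 1)·Ẇ = 6061 W.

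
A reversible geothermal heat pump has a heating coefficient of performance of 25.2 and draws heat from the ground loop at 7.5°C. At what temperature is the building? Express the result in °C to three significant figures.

COP_HP = T_H/(T_H − T_C) rearranges to T_H = COP·T_C/(COP − 1).
With T_C = 280.65 K, T_H = 25.2 × 280.65/24.20 = 292.25 K.
Converting, 292.25 K = 19.10°C.

19.1 °C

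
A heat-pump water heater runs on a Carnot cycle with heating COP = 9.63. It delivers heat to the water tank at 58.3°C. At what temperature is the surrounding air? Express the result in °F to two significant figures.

75 °F

COP_HP = T_H/(T_H − T_C) gives T_H − T_C = T_H/COP.
With T_H = 331.45 K, T_C = 331.45 × (1 − 1/9.63) = 297.03 K.
Converting, 297.03 K = 74.99°F.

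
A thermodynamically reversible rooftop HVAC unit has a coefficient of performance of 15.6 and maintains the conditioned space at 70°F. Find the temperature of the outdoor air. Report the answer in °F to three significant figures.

104 °F

COP_R = T_C/(T_H − T_C) gives T_H − T_C = T_C/COP.
With T_C = 294.26 K, T_H = 294.26 × (1 + 1/15.6) = 313.12 K.
Converting, 313.12 K = 103.95°F.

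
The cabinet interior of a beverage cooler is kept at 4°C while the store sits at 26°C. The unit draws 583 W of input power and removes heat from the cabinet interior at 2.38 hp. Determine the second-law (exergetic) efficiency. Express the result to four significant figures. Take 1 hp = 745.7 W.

Converting, Q̇_C = 2.380 hp = 1775 W, so COP_actual = Q̇_C/Ẇ = 1775/583.0 = 3.044.
In absolute terms T_C = 277.15 K and T_H = 299.15 K, so ΔT = 22.00 K.
COP_Carnot = T_C/ΔT = 277.15/22.00 = 12.60.
η_II = COP_actual/COP_Carnot = 3.044/12.60 = 0.2416.

0.2416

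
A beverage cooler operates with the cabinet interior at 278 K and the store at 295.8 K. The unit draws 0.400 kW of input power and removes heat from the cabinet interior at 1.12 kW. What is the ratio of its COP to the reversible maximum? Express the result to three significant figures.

COP_actual = Q̇_C/Ẇ = 1.120/0.4000 = 2.800.
The reservoir spacing is ΔT = 295.8 − 278 = 17.80 K.
COP_Carnot = T_C/ΔT = 278.00/17.80 = 15.62.
η_II = COP_actual/COP_Carnot = 2.800/15.62 = 0.1793.

0.179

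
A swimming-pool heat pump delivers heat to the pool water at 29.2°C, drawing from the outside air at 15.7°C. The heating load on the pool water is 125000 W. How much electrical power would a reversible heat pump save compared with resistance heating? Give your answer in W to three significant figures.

119000 W

In absolute terms T_C = 288.85 K and T_H = 302.35 K, so ΔT = 13.50 K.
COP_Carnot = T_H/ΔT = 302.35/13.50 = 22.40.
Resistance heating needs Ẇ_res = Q̇_H = 125000 W; the reversible heat pump needs only Ẇ_hp = Q̇_H/COP = 5581 W.
Saving = 125000 − 5581 = 119400 W.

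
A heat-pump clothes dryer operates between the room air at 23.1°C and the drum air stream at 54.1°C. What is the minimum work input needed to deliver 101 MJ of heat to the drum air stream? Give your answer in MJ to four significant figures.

9.568 MJ

In absolute terms T_C = 296.25 K and T_H = 327.25 K, so ΔT = 31.00 K.
The reversible limit is COP_HP = T_H/ΔT = 10.56, so W_min = Q_H/COP = Q_H·ΔT/T_H.
W_min = 101.0 × 31.00/327.25 = 9.568 MJ.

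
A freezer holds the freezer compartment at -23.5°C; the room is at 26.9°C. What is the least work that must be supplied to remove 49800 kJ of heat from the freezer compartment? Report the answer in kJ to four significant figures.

10050 kJ

In absolute terms T_C = 249.65 K and T_H = 300.05 K, so ΔT = 50.40 K.
The reversible limit is COP_R = T_C/ΔT = 4.953, so W_min = Q_C/COP = Q_C·ΔT/T_C.
W_min = 49800 × 50.40/249.65 = 10050 kJ.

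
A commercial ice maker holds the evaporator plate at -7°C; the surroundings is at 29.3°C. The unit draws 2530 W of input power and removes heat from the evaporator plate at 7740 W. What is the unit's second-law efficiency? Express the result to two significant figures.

0.42

COP_actual = Q̇_C/Ẇ = 7740/2530 = 3.059.
In absolute terms T_C = 266.15 K and T_H = 302.45 K, so ΔT = 36.30 K.
COP_Carnot = T_C/ΔT = 266.15/36.30 = 7.332.
η_II = COP_actual/COP_Carnot = 3.059/7.332 = 0.4173.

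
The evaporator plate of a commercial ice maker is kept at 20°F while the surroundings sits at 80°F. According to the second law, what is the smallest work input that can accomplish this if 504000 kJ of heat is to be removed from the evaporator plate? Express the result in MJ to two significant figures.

In absolute terms T_C = 266.48 K and T_H = 299.82 K, so ΔT = 33.33 K.
The reversible limit is COP_R = T_C/ΔT = 7.995, so W_min = Q_C/COP = Q_C·ΔT/T_C.
W_min = 504000 × 33.33/266.48 = 63040 kJ = 63.04 MJ.

63 MJ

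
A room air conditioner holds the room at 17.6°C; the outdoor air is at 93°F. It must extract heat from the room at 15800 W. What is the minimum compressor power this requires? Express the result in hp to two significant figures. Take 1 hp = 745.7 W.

1.2 hp

In absolute terms T_C = 290.75 K and T_H = 307.04 K, so ΔT = 16.29 K.
COP_Carnot = T_C/ΔT = 290.75/16.29 = 17.85.
Ẇ_min = Q̇/COP_Carnot = 15800/17.85 = 885.2 W = 1.187 hp.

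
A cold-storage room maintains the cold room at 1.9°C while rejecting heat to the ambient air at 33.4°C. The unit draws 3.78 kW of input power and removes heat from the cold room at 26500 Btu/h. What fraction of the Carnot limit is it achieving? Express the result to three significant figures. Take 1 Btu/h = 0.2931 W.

0.235

Converting, Q̇_C = 26500 Btu/h = 7.767 kW, so COP_actual = Q̇_C/Ẇ = 7.767/3.780 = 2.055.
In absolute terms T_C = 275.05 K and T_H = 306.55 K, so ΔT = 31.50 K.
COP_Carnot = T_C/ΔT = 275.05/31.50 = 8.732.
η_II = COP_actual/COP_Carnot = 2.055/8.732 = 0.2353.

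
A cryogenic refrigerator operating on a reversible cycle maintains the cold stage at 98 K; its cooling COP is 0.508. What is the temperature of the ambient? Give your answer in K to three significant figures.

291 K

COP_R = T_C/(T_H − T_C) gives T_H − T_C = T_C/COP.
With T_C = 98.00 K, T_H = 98.00 × (1 + 1/0.508) = 290.91 K.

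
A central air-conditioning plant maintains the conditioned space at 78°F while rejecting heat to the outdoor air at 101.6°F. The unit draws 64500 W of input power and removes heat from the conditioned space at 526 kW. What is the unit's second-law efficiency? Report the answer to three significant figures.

0.358

Converting, Q̇_C = 526.0 kW = 526000 W, so COP_actual = Q̇_C/Ẇ = 526000/64500 = 8.155.
In absolute terms T_C = 298.71 K and T_H = 311.82 K, so ΔT = 13.11 K.
COP_Carnot = T_C/ΔT = 298.71/13.11 = 22.78.
η_II = COP_actual/COP_Carnot = 8.155/22.78 = 0.3579.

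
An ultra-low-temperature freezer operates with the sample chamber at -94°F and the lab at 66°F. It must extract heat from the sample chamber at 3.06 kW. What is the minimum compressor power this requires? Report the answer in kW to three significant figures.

In absolute terms T_C = 203.15 K and T_H = 292.04 K, so ΔT = 88.89 K.
COP_Carnot = T_C/ΔT = 203.15/88.89 = 2.285.
Ẇ_min = Q̇/COP_Carnot = 3.060/2.285 = 1.339 kW.

1.34 kW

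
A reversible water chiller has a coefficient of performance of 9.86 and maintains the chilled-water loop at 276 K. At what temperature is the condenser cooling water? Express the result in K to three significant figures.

304 K

COP_R = T_C/(T_H − T_C) gives T_H − T_C = T_C/COP.
With T_C = 276.00 K, T_H = 276.00 × (1 + 1/9.86) = 303.99 K.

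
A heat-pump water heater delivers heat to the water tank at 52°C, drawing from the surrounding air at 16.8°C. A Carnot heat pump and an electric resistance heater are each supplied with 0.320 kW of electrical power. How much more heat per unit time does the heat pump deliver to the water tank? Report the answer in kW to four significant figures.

2.636 kW

In absolute terms T_C = 289.95 K and T_H = 325.15 K, so ΔT = 35.20 K.
COP_Carnot = T_H/ΔT = 325.15/35.20 = 9.237.
The heat pump delivers Q̇_H = COP × Ẇ = 2.956 kW; the resistance heater delivers Ẇ = 0.3200 kW.
Extra = (COP − 1)·Ẇ = 2.636 kW.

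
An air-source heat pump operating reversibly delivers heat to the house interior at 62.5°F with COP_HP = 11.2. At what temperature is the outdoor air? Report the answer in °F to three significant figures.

15.9 °F

COP_HP = T_H/(T_H − T_C) gives T_H − T_C = T_H/COP.
With T_H = 290.09 K, T_C = 290.09 × (1 − 1/11.2) = 264.19 K.
Converting, 264.19 K = 15.88°F.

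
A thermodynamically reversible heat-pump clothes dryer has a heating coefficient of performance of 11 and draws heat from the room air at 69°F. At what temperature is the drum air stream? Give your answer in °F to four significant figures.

121.9 °F

COP_HP = T_H/(T_H − T_C) rearranges to T_H = COP·T_C/(COP − 1).
With T_C = 293.71 K, T_H = 11 × 293.71/10.00 = 323.08 K.
Converting, 323.08 K = 121.87°F.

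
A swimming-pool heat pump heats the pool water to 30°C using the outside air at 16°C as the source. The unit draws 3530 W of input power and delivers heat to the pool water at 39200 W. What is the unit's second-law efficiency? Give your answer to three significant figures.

0.513

COP_actual = Q̇_H/Ẇ = 39200/3530 = 11.10.
In absolute terms T_C = 289.15 K and T_H = 303.15 K, so ΔT = 14.00 K.
COP_Carnot = T_H/ΔT = 303.15/14.00 = 21.65.
η_II = COP_actual/COP_Carnot = 11.10/21.65 = 0.5128.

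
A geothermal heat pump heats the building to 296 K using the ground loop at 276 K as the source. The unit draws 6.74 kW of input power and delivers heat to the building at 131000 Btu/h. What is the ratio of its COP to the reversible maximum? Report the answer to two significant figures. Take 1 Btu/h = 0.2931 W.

0.38

Converting, Q̇_H = 131000 Btu/h = 38.40 kW, so COP_actual = Q̇_H/Ẇ = 38.40/6.740 = 5.697.
The reservoir spacing is ΔT = 296 − 276 = 20.00 K.
COP_Carnot = T_H/ΔT = 296.00/20.00 = 14.80.
η_II = COP_actual/COP_Carnot = 5.697/14.80 = 0.3849.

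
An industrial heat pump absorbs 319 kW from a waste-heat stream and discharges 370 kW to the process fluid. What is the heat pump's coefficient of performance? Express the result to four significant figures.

The first law gives Q̇_H = Q̇_C + Ẇ, so the three rates are Q̇_C = 319.0, Q̇_H = 370.0, Ẇ = 51.00 kW.
COP_HP = Q̇_H/Ẇ = 370.0/51.00 = 7.255.

7.255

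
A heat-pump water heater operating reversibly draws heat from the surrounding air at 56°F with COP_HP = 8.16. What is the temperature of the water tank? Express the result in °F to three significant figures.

128 °F

COP_HP = T_H/(T_H − T_C) rearranges to T_H = COP·T_C/(COP − 1).
With T_C = 286.48 K, T_H = 8.16 × 286.48/7.160 = 326.49 K.
Converting, 326.49 K = 128.02°F.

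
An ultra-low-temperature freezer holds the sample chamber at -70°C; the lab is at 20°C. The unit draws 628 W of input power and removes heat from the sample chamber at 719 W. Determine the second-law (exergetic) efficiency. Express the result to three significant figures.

COP_actual = Q̇_C/Ẇ = 719.0/628.0 = 1.145.
In absolute terms T_C = 203.15 K and T_H = 293.15 K, so ΔT = 90.00 K.
COP_Carnot = T_C/ΔT = 203.15/90.00 = 2.257.
η_II = COP_actual/COP_Carnot = 1.145/2.257 = 0.5072.

0.507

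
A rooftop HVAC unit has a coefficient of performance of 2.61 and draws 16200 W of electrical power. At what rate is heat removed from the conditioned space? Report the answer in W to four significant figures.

Q̇_C = COP × Ẇ = 2.61 × 16200 = 42280 W.

42280 W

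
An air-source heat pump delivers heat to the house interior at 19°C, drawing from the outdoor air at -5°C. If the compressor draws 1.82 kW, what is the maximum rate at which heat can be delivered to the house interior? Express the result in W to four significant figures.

22150 W

In absolute terms T_C = 268.15 K and T_H = 292.15 K, so ΔT = 24.00 K.
COP_Carnot = T_H/ΔT = 292.15/24.00 = 12.17.
Q̇_max = COP_Carnot × Ẇ = 12.17 × 1.820 kW = 22.15 kW = 22150 W.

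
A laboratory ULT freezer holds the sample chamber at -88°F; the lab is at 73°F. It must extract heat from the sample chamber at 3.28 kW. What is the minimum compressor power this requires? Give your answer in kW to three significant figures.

In absolute terms T_C = 206.48 K and T_H = 295.93 K, so ΔT = 89.44 K.
COP_Carnot = T_C/ΔT = 206.48/89.44 = 2.309.
Ẇ_min = Q̇/COP_Carnot = 3.280/2.309 = 1.421 kW.

1.42 kW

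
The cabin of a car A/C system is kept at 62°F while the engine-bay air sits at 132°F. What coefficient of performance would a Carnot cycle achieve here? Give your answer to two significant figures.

In absolute terms T_C = 289.82 K and T_H = 328.71 K, so ΔT = 38.89 K.
For a reversible cycle, COP_Carnot = T_C/ΔT = 289.82/38.89 = 7.452.

7.5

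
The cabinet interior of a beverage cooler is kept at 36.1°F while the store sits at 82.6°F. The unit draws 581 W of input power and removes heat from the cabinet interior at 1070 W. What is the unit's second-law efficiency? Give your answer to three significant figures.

COP_actual = Q̇_C/Ẇ = 1070/581.0 = 1.842.
In absolute terms T_C = 275.43 K and T_H = 301.26 K, so ΔT = 25.83 K.
COP_Carnot = T_C/ΔT = 275.43/25.83 = 10.66.
η_II = COP_actual/COP_Carnot = 1.842/10.66 = 0.1727.

0.173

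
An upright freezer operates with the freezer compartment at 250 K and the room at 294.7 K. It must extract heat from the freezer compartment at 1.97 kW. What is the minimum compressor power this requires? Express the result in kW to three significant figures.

0.352 kW

The reservoir spacing is ΔT = 294.7 − 250 = 44.70 K.
COP_Carnot = T_C/ΔT = 250.00/44.70 = 5.593.
Ẇ_min = Q̇/COP_Carnot = 1.970/5.593 = 0.3522 kW.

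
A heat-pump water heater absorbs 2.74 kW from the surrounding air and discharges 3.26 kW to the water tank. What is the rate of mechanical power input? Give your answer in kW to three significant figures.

For a cyclic device the first law requires Q̇_H = Q̇_C + Ẇ.
Ẇ = Q̇_H − Q̇_C = 0.5200 kW.

0.520 kW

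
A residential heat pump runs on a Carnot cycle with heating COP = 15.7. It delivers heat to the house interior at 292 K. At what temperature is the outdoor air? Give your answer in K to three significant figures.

COP_HP = T_H/(T_H − T_C) gives T_H − T_C = T_H/COP.
With T_H = 292.00 K, T_C = 292.00 × (1 − 1/15.7) = 273.40 K.

273 K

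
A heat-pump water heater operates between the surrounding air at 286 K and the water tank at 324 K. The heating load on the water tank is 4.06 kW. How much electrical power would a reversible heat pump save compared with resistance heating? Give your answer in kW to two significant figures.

The reservoir spacing is ΔT = 324 − 286 = 38.00 K.
COP_Carnot = T_H/ΔT = 324.00/38.00 = 8.526.
Resistance heating needs Ẇ_res = Q̇_H = 4.060 kW; the reversible heat pump needs only Ẇ_hp = Q̇_H/COP = 0.4762 kW.
Saving = 4.060 − 0.4762 = 3.584 kW.

3.6 kW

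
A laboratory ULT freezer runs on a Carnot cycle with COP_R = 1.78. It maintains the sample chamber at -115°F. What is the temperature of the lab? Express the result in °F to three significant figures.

COP_R = T_C/(T_H − T_C) gives T_H − T_C = T_C/COP.
With T_C = 191.48 K, T_H = 191.48 × (1 + 1/1.78) = 299.06 K.
Converting, 299.06 K = 78.63°F.

78.6 °F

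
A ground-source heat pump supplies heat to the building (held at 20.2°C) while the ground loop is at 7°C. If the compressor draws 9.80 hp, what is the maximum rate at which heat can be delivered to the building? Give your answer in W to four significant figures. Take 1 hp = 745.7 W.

In absolute terms T_C = 280.15 K and T_H = 293.35 K, so ΔT = 13.20 K.
COP_Carnot = T_H/ΔT = 293.35/13.20 = 22.22.
Q̇_max = COP_Carnot × Ẇ = 22.22 × 9.800 hp = 217.8 hp = 162400 W.

162400 W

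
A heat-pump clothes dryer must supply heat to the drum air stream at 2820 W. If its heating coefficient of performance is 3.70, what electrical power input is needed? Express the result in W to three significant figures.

Ẇ = Q̇_H/COP_HP = 2820/3.70 = 762.2 W.

762 W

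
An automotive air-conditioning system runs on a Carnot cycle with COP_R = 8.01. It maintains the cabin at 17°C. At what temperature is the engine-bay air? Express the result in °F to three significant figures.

128 °F

COP_R = T_C/(T_H − T_C) gives T_H − T_C = T_C/COP.
With T_C = 290.15 K, T_H = 290.15 × (1 + 1/8.01) = 326.37 K.
Converting, 326.37 K = 127.80°F.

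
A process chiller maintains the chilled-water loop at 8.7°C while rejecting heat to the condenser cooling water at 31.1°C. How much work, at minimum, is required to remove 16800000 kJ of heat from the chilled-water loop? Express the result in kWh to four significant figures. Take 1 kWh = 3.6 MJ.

In absolute terms T_C = 281.85 K and T_H = 304.25 K, so ΔT = 22.40 K.
The reversible limit is COP_R = T_C/ΔT = 12.58, so W_min = Q_C/COP = Q_C·ΔT/T_C.
W_min = 16800000 × 22.40/281.85 = 1335000 kJ = 370.9 kWh.

370.9 kWh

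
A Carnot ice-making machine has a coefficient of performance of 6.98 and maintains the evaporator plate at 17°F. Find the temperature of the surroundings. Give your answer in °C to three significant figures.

29.6 °C

COP_R = T_C/(T_H − T_C) gives T_H − T_C = T_C/COP.
With T_C = 264.82 K, T_H = 264.82 × (1 + 1/6.98) = 302.76 K.
Converting, 302.76 K = 29.61°C.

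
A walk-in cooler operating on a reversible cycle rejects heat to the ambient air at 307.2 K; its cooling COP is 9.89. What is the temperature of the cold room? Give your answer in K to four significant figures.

279.0 K

For a Carnot refrigerator COP_R = T_C/(T_H − T_C), so T_C = COP·T_H/(1 + COP).
With T_H = 307.20 K, T_C = 9.89 × 307.20/10.89 = 278.99 K.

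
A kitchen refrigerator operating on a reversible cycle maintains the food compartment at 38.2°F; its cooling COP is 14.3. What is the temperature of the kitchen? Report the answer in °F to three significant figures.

COP_R = T_C/(T_H − T_C) gives T_H − T_C = T_C/COP.
With T_C = 276.59 K, T_H = 276.59 × (1 + 1/14.3) = 295.94 K.
Converting, 295.94 K = 73.02°F.

73.0 °F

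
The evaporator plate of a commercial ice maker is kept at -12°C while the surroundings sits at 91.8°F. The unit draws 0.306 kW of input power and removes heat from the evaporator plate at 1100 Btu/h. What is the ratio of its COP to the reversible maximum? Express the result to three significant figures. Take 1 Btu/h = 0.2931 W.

0.182

Converting, Q̇_C = 1100 Btu/h = 0.3224 kW, so COP_actual = Q̇_C/Ẇ = 0.3224/0.3060 = 1.054.
In absolute terms T_C = 261.15 K and T_H = 306.37 K, so ΔT = 45.22 K.
COP_Carnot = T_C/ΔT = 261.15/45.22 = 5.775.
η_II = COP_actual/COP_Carnot = 1.054/5.775 = 0.1825.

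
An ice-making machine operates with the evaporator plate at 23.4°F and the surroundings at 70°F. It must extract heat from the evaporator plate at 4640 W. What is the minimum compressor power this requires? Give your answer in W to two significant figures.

In absolute terms T_C = 268.37 K and T_H = 294.26 K, so ΔT = 25.89 K.
COP_Carnot = T_C/ΔT = 268.37/25.89 = 10.37.
Ẇ_min = Q̇/COP_Carnot = 4640/10.37 = 447.6 W.

450 W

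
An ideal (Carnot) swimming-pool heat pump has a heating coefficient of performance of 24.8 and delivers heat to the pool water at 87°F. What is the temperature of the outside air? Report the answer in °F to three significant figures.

65.0 °F

COP_HP = T_H/(T_H − T_C) gives T_H − T_C = T_H/COP.
With T_H = 303.71 K, T_C = 303.71 × (1 − 1/24.8) = 291.46 K.
Converting, 291.46 K = 64.96°F.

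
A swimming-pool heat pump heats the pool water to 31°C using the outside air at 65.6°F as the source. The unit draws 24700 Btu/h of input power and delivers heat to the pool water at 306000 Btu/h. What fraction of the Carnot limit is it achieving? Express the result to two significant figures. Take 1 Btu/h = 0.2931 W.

0.50

COP_actual = Q̇_H/Ẇ = 306000/24700 = 12.39.
In absolute terms T_C = 291.82 K and T_H = 304.15 K, so ΔT = 12.33 K.
COP_Carnot = T_H/ΔT = 304.15/12.33 = 24.66.
η_II = COP_actual/COP_Carnot = 12.39/24.66 = 0.5024.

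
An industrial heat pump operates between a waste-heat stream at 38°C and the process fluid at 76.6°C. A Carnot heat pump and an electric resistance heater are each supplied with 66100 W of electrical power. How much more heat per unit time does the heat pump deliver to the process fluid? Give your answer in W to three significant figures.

In absolute terms T_C = 311.15 K and T_H = 349.75 K, so ΔT = 38.60 K.
COP_Carnot = T_H/ΔT = 349.75/38.60 = 9.061.
The heat pump delivers Q̇_H = COP × Ẇ = 598900 W; the resistance heater delivers Ẇ = 66100 W.
Extra = (COP − 1)·Ẇ = 532800 W.

533000 W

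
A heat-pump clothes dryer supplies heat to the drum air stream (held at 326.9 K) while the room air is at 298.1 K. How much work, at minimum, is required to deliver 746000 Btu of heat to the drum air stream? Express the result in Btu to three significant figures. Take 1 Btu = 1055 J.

The reservoir spacing is ΔT = 326.9 − 298.1 = 28.80 K.
The reversible limit is COP_HP = T_H/ΔT = 11.35, so W_min = Q_H/COP = Q_H·ΔT/T_H.
W_min = 746000 × 28.80/326.90 = 65720 Btu.

65700 Btu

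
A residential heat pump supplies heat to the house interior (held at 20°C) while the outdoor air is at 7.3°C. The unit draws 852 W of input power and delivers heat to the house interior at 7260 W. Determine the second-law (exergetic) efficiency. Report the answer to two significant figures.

COP_actual = Q̇_H/Ẇ = 7260/852.0 = 8.521.
In absolute terms T_C = 280.45 K and T_H = 293.15 K, so ΔT = 12.70 K.
COP_Carnot = T_H/ΔT = 293.15/12.70 = 23.08.
η_II = COP_actual/COP_Carnot = 8.521/23.08 = 0.3692.

0.37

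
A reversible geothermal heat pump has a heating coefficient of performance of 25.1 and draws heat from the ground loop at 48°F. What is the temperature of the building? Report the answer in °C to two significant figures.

21 °C

COP_HP = T_H/(T_H − T_C) rearranges to T_H = COP·T_C/(COP − 1).
With T_C = 282.04 K, T_H = 25.1 × 282.04/24.10 = 293.74 K.
Converting, 293.74 K = 20.59°C.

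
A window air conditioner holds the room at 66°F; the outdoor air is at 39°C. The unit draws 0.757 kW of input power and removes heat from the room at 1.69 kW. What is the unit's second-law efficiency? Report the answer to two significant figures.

0.15

COP_actual = Q̇_C/Ẇ = 1.690/0.7570 = 2.232.
In absolute terms T_C = 292.04 K and T_H = 312.15 K, so ΔT = 20.11 K.
COP_Carnot = T_C/ΔT = 292.04/20.11 = 14.52.
η_II = COP_actual/COP_Carnot = 2.232/14.52 = 0.1537.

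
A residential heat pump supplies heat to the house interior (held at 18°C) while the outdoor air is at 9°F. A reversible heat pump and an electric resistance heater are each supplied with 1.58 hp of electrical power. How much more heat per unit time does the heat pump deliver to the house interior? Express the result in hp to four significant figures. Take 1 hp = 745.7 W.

In absolute terms T_C = 260.37 K and T_H = 291.15 K, so ΔT = 30.78 K.
COP_Carnot = T_H/ΔT = 291.15/30.78 = 9.460.
The heat pump delivers Q̇_H = COP × Ẇ = 14.95 hp; the resistance heater delivers Ẇ = 1.580 hp.
Extra = (COP − 1)·Ẇ = 13.37 hp.

13.37 hp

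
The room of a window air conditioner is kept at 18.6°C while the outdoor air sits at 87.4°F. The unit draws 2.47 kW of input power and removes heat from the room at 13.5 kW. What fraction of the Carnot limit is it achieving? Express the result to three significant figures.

COP_actual = Q̇_C/Ẇ = 13.50/2.470 = 5.466.
In absolute terms T_C = 291.75 K and T_H = 303.93 K, so ΔT = 12.18 K.
COP_Carnot = T_C/ΔT = 291.75/12.18 = 23.96.
η_II = COP_actual/COP_Carnot = 5.466/23.96 = 0.2281.

0.228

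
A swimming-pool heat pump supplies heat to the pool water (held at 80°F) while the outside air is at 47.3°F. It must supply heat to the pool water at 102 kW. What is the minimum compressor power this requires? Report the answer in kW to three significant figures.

In absolute terms T_C = 281.65 K and T_H = 299.82 K, so ΔT = 18.17 K.
COP_Carnot = T_H/ΔT = 299.82/18.17 = 16.50.
Ẇ_min = Q̇/COP_Carnot = 102.0/16.50 = 6.180 kW.

6.18 kW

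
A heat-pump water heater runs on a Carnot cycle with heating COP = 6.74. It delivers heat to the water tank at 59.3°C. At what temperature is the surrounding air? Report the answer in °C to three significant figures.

COP_HP = T_H/(T_H − T_C) gives T_H − T_C = T_H/COP.
With T_H = 332.45 K, T_C = 332.45 × (1 − 1/6.74) = 283.13 K.
Converting, 283.13 K = 9.98°C.

9.98 °C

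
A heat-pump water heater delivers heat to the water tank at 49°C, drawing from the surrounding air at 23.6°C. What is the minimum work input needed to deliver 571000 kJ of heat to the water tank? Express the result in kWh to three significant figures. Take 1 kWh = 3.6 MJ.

12.5 kWh

In absolute terms T_C = 296.75 K and T_H = 322.15 K, so ΔT = 25.40 K.
The reversible limit is COP_HP = T_H/ΔT = 12.68, so W_min = Q_H/COP = Q_H·ΔT/T_H.
W_min = 571000 × 25.40/322.15 = 45020 kJ = 12.51 kWh.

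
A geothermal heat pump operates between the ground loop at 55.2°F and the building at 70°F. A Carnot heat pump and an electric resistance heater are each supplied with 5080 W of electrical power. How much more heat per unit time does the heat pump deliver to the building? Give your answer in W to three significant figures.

In absolute terms T_C = 286.04 K and T_H = 294.26 K, so ΔT = 8.222 K.
COP_Carnot = T_H/ΔT = 294.26/8.222 = 35.79.
The heat pump delivers Q̇_H = COP × Ẇ = 181800 W; the resistance heater delivers Ẇ = 5080 W.
Extra = (COP − 1)·Ẇ = 176700 W.

177000 W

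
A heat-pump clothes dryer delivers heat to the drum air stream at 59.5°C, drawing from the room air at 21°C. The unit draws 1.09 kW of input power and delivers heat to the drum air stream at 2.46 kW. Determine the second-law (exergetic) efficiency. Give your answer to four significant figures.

0.2612

COP_actual = Q̇_H/Ẇ = 2.460/1.090 = 2.257.
In absolute terms T_C = 294.15 K and T_H = 332.65 K, so ΔT = 38.50 K.
COP_Carnot = T_H/ΔT = 332.65/38.50 = 8.640.
η_II = COP_actual/COP_Carnot = 2.257/8.640 = 0.2612.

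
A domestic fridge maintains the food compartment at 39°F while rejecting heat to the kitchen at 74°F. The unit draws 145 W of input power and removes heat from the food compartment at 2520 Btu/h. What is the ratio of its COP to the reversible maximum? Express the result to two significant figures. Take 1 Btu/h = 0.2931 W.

Converting, Q̇_C = 2520 Btu/h = 738.6 W, so COP_actual = Q̇_C/Ẇ = 738.6/145.0 = 5.094.
In absolute terms T_C = 277.04 K and T_H = 296.48 K, so ΔT = 19.44 K.
COP_Carnot = T_C/ΔT = 277.04/19.44 = 14.25.
η_II = COP_actual/COP_Carnot = 5.094/14.25 = 0.3575.

0.36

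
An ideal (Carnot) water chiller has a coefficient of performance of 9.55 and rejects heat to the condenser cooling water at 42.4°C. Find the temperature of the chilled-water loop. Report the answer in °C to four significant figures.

For a Carnot refrigerator COP_R = T_C/(T_H − T_C), so T_C = COP·T_H/(1 + COP).
With T_H = 315.55 K, T_C = 9.55 × 315.55/10.55 = 285.64 K.
Converting, 285.64 K = 12.49°C.

12.49 °C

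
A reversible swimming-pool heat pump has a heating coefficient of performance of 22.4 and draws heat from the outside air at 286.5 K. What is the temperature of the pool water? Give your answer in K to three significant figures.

COP_HP = T_H/(T_H − T_C) rearranges to T_H = COP·T_C/(COP − 1).
With T_C = 286.50 K, T_H = 22.4 × 286.50/21.40 = 299.89 K.

300 K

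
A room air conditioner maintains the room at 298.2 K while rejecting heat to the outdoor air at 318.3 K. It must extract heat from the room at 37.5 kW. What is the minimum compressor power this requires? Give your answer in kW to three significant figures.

2.53 kW

The reservoir spacing is ΔT = 318.3 − 298.2 = 20.10 K.
COP_Carnot = T_C/ΔT = 298.20/20.10 = 14.84.
Ẇ_min = Q̇/COP_Carnot = 37.50/14.84 = 2.528 kW.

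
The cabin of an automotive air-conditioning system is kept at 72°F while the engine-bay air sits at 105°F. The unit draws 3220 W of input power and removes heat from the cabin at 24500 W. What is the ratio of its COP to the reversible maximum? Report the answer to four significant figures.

COP_actual = Q̇_C/Ẇ = 24500/3220 = 7.609.
In absolute terms T_C = 295.37 K and T_H = 313.71 K, so ΔT = 18.33 K.
COP_Carnot = T_C/ΔT = 295.37/18.33 = 16.11.
η_II = COP_actual/COP_Carnot = 7.609/16.11 = 0.4723.

0.4723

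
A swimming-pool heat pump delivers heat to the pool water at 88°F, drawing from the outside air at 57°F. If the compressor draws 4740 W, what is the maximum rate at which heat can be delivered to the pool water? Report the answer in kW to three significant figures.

In absolute terms T_C = 287.04 K and T_H = 304.26 K, so ΔT = 17.22 K.
COP_Carnot = T_H/ΔT = 304.26/17.22 = 17.67.
Q̇_max = COP_Carnot × Ẇ = 17.67 × 4740 W = 83740 W = 83.74 kW.

83.7 kW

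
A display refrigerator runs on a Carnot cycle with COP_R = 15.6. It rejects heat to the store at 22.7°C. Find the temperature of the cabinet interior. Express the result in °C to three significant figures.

4.88 °C

For a Carnot refrigerator COP_R = T_C/(T_H − T_C), so T_C = COP·T_H/(1 + COP).
With T_H = 295.85 K, T_C = 15.6 × 295.85/16.60 = 278.03 K.
Converting, 278.03 K = 4.88°C.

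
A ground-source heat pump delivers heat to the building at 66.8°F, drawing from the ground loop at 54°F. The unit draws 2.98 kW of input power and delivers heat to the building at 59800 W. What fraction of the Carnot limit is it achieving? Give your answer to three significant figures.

Converting, Q̇_H = 59800 W = 59.80 kW, so COP_actual = Q̇_H/Ẇ = 59.80/2.980 = 20.07.
In absolute terms T_C = 285.37 K and T_H = 292.48 K, so ΔT = 7.111 K.
COP_Carnot = T_H/ΔT = 292.48/7.111 = 41.13.
η_II = COP_actual/COP_Carnot = 20.07/41.13 = 0.4879.

0.488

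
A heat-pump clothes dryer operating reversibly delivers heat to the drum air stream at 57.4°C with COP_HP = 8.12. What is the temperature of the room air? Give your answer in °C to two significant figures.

17 °C

COP_HP = T_H/(T_H − T_C) gives T_H − T_C = T_H/COP.
With T_H = 330.55 K, T_C = 330.55 × (1 − 1/8.12) = 289.84 K.
Converting, 289.84 K = 16.69°C.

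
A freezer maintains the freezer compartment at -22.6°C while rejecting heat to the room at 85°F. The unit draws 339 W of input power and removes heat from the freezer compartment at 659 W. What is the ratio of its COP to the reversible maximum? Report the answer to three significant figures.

COP_actual = Q̇_C/Ẇ = 659.0/339.0 = 1.944.
In absolute terms T_C = 250.55 K and T_H = 302.59 K, so ΔT = 52.04 K.
COP_Carnot = T_C/ΔT = 250.55/52.04 = 4.814.
η_II = COP_actual/COP_Carnot = 1.944/4.814 = 0.4038.

0.404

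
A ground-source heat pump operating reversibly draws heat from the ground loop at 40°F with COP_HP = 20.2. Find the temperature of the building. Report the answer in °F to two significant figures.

66 °F

COP_HP = T_H/(T_H − T_C) rearranges to T_H = COP·T_C/(COP − 1).
With T_C = 277.59 K, T_H = 20.2 × 277.59/19.20 = 292.05 K.
Converting, 292.05 K = 66.02°F.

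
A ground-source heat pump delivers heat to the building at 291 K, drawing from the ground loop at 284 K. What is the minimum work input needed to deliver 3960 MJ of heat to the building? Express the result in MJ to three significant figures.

95.3 MJ

The reservoir spacing is ΔT = 291 − 284 = 7.000 K.
The reversible limit is COP_HP = T_H/ΔT = 41.57, so W_min = Q_H/COP = Q_H·ΔT/T_H.
W_min = 3960 × 7.000/291.00 = 95.26 MJ.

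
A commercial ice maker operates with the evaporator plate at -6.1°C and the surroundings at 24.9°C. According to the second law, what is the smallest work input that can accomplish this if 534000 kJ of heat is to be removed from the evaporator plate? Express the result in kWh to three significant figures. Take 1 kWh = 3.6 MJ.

In absolute terms T_C = 267.05 K and T_H = 298.05 K, so ΔT = 31.00 K.
The reversible limit is COP_R = T_C/ΔT = 8.615, so W_min = Q_C/COP = Q_C·ΔT/T_C.
W_min = 534000 × 31.00/267.05 = 61990 kJ = 17.22 kWh.

17.2 kWh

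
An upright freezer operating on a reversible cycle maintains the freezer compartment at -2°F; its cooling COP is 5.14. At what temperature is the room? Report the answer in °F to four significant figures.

COP_R = T_C/(T_H − T_C) gives T_H − T_C = T_C/COP.
With T_C = 254.26 K, T_H = 254.26 × (1 + 1/5.14) = 303.73 K.
Converting, 303.73 K = 87.04°F.

87.04 °F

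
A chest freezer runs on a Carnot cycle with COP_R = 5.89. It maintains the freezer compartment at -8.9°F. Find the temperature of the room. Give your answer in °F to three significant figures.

COP_R = T_C/(T_H − T_C) gives T_H − T_C = T_C/COP.
With T_C = 250.43 K, T_H = 250.43 × (1 + 1/5.89) = 292.95 K.
Converting, 292.95 K = 67.63°F.

67.6 °F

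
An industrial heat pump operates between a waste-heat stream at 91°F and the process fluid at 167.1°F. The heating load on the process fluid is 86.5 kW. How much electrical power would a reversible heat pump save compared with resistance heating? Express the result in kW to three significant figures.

76.0 kW

In absolute terms T_C = 305.93 K and T_H = 348.21 K, so ΔT = 42.28 K.
COP_Carnot = T_H/ΔT = 348.21/42.28 = 8.236.
Resistance heating needs Ẇ_res = Q̇_H = 86.50 kW; the reversible heat pump needs only Ẇ_hp = Q̇_H/COP = 10.50 kW.
Saving = 86.50 − 10.50 = 76.00 kW.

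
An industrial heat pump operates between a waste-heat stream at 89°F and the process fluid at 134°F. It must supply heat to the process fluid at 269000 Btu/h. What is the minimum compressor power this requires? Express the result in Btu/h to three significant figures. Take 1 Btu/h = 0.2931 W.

In absolute terms T_C = 304.82 K and T_H = 329.82 K, so ΔT = 25.00 K.
COP_Carnot = T_H/ΔT = 329.82/25.00 = 13.19.
Ẇ_min = Q̇/COP_Carnot = 269000/13.19 = 20390 Btu/h.

20400 Btu/h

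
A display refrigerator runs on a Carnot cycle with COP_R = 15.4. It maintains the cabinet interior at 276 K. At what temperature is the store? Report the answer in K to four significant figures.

293.9 K

COP_R = T_C/(T_H − T_C) gives T_H − T_C = T_C/COP.
With T_C = 276.00 K, T_H = 276.00 × (1 + 1/15.4) = 293.92 K.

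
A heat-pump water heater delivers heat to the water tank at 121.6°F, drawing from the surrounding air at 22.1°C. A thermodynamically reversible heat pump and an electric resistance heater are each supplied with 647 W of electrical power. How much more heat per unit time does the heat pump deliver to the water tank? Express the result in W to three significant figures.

6900 W

In absolute terms T_C = 295.25 K and T_H = 322.93 K, so ΔT = 27.68 K.
COP_Carnot = T_H/ΔT = 322.93/27.68 = 11.67.
The heat pump delivers Q̇_H = COP × Ẇ = 7549 W; the resistance heater delivers Ẇ = 647.0 W.
Extra = (COP − 1)·Ẇ = 6902 W.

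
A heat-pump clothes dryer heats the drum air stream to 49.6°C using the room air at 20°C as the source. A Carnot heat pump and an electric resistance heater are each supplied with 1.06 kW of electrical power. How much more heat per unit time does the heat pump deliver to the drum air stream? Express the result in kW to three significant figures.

10.5 kW

In absolute terms T_C = 293.15 K and T_H = 322.75 K, so ΔT = 29.60 K.
COP_Carnot = T_H/ΔT = 322.75/29.60 = 10.90.
The heat pump delivers Q̇_H = COP × Ẇ = 11.56 kW; the resistance heater delivers Ẇ = 1.060 kW.
Extra = (COP − 1)·Ẇ = 10.50 kW.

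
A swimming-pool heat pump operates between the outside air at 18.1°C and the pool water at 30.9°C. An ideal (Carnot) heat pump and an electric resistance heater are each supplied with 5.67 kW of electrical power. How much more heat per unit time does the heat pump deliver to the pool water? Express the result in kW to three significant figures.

129 kW

In absolute terms T_C = 291.25 K and T_H = 304.05 K, so ΔT = 12.80 K.
COP_Carnot = T_H/ΔT = 304.05/12.80 = 23.75.
The heat pump delivers Q̇_H = COP × Ẇ = 134.7 kW; the resistance heater delivers Ẇ = 5.670 kW.
Extra = (COP − 1)·Ẇ = 129.0 kW.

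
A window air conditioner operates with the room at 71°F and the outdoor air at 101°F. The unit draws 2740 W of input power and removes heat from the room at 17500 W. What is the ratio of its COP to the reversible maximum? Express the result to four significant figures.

COP_actual = Q̇_C/Ẇ = 17500/2740 = 6.387.
In absolute terms T_C = 294.82 K and T_H = 311.48 K, so ΔT = 16.67 K.
COP_Carnot = T_C/ΔT = 294.82/16.67 = 17.69.
η_II = COP_actual/COP_Carnot = 6.387/17.69 = 0.3611.

0.3611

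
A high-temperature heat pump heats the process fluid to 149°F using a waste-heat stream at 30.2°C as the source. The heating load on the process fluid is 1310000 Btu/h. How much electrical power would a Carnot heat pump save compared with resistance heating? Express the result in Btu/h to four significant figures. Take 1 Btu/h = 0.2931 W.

In absolute terms T_C = 303.35 K and T_H = 338.15 K, so ΔT = 34.80 K.
COP_Carnot = T_H/ΔT = 338.15/34.80 = 9.717.
Resistance heating needs Ẇ_res = Q̇_H = 1310000 Btu/h; the reversible heat pump needs only Ẇ_hp = Q̇_H/COP = 134800 Btu/h.
Saving = 1310000 − 134800 = 1175000 Btu/h.

1175000 Btu/h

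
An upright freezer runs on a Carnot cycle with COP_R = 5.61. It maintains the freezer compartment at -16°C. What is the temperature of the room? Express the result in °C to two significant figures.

30 °C

COP_R = T_C/(T_H − T_C) gives T_H − T_C = T_C/COP.
With T_C = 257.15 K, T_H = 257.15 × (1 + 1/5.61) = 302.99 K.
Converting, 302.99 K = 29.84°C.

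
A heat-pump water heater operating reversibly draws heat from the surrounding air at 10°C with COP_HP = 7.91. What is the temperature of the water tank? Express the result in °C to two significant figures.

51 °C

COP_HP = T_H/(T_H − T_C) rearranges to T_H = COP·T_C/(COP − 1).
With T_C = 283.15 K, T_H = 7.91 × 283.15/6.910 = 324.13 K.
Converting, 324.13 K = 50.98°C.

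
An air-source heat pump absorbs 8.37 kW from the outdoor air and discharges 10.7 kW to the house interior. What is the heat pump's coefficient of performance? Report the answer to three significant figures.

The first law gives Q̇_H = Q̇_C + Ẇ, so the three rates are Q̇_C = 8.370, Q̇_H = 10.70, Ẇ = 2.330 kW.
COP_HP = Q̇_H/Ẇ = 10.70/2.330 = 4.592.

4.59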